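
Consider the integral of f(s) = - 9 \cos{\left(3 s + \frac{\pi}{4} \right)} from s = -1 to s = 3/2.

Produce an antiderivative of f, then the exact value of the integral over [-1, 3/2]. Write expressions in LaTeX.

Antiderivative: F(s) = - 3 \sin{\left(3 s + \frac{\pi}{4} \right)}; value = 3 \cos{\left(\frac{\pi}{4} + 3 \right)} - 3 \sin{\left(\frac{\pi}{4} + \frac{9}{2} \right)}

A first test for any F(s): its s-derivative must equal f(s) identically.
F(s) = - 3 \sin{\left(3 s + \frac{\pi}{4} \right)} is an antiderivative of f.
Check: d/ds[- 3 \sin{\left(3 s + \frac{\pi}{4} \right)}] = - 9 \cos{\left(3 s + \frac{\pi}{4} \right)} = f(s).
F(3/2) = - 3 \sin{\left(\frac{\pi}{4} + \frac{9}{2} \right)}; F(-1) = - 3 \cos{\left(\frac{\pi}{4} + 3 \right)}.
Integral = F(3/2) - F(-1) = 3 \cos{\left(\frac{\pi}{4} + 3 \right)} - 3 \sin{\left(\frac{\pi}{4} + \frac{9}{2} \right)}.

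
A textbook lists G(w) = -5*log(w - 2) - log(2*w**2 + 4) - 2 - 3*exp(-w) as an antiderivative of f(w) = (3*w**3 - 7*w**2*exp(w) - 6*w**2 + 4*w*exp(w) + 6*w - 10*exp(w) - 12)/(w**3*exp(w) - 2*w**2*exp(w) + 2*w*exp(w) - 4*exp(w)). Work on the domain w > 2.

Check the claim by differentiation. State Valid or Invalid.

Valid: G'(w) = f(w).

d/dw[G] = (3*w**3 - 7*w**2*exp(w) - 6*w**2 + 4*w*exp(w) + 6*w - 10*exp(w) - 12)/(w**3*exp(w) - 2*w**2*exp(w) + 2*w*exp(w) - 4*exp(w))
This equals f(w) exactly, so the claim holds.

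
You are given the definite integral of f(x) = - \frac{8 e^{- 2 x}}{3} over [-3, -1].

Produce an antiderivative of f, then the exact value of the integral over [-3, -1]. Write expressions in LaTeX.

For F(x) to be correct the identity F'(x) - f(x) = 0 must hold.
F(x) = \frac{4 e^{- 2 x}}{3} is an antiderivative of f.
Check: d/dx[\frac{4 e^{- 2 x}}{3}] = - \frac{8 e^{- 2 x}}{3} = f(x).
F(-1) = \frac{4 e^{2}}{3}; F(-3) = \frac{4 e^{6}}{3}.
Integral = F(-1) - F(-3) = - \frac{4 e^{6}}{3} + \frac{4 e^{2}}{3}.

Antiderivative: F(x) = \frac{4 e^{- 2 x}}{3}; value = - \frac{4 e^{6}}{3} + \frac{4 e^{2}}{3}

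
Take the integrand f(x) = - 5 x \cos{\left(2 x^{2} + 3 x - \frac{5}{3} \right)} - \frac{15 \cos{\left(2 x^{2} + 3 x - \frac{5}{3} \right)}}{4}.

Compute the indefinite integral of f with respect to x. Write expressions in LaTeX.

The substitution u = 2 x^{2} + 3 x - \frac{5}{3} works: f is exactly (dF/du)*(du/dx) for that inner function.
Check: d/dx[- \frac{5 \sin{\left(2 x^{2} + 3 x - \frac{5}{3} \right)}}{4}] = - 5 x \cos{\left(2 x^{2} + 3 x - \frac{5}{3} \right)} - \frac{15 \cos{\left(2 x^{2} + 3 x - \frac{5}{3} \right)}}{4} = f(x).

F(x) = - \frac{5 \sin{\left(2 x^{2} + 3 x - \frac{5}{3} \right)}}{4} + C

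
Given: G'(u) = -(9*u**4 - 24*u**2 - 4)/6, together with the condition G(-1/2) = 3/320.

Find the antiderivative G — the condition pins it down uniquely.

G(u) = -3*u**5/10 + 4*u**3/3 + 2*u/3 + 1/2

For G(u) to be correct, d/du[G] must agree with the stated G'(u) identically.
A general antiderivative is -3*u**5/10 + 4*u**3/3 + 2*u/3 + C.
The condition gives C = 3/320 - (-157/320) = 1/2.
So G(u) = -3*u**5/10 + 4*u**3/3 + 2*u/3 + 1/2.
Check: d/du[-3*u**5/10 + 4*u**3/3 + 2*u/3 + 1/2] = -3*u**4/2 + 4*u**2 + 2/3, which equals G'(u).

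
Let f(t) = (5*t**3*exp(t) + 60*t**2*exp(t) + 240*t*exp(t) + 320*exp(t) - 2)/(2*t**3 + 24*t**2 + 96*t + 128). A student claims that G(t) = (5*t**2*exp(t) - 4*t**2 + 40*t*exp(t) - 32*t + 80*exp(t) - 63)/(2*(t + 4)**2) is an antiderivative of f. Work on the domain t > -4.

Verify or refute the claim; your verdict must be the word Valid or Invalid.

Valid - the claim checks out under differentiation.

d/dt[G] = (5*t**3*exp(t) + 60*t**2*exp(t) + 240*t*exp(t) + 320*exp(t) - 2)/(2*t**3 + 24*t**2 + 96*t + 128)
This equals f(t) exactly, so the claim holds.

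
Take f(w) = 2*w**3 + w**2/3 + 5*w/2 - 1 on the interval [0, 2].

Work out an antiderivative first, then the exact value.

The integrand splits into summands that can be handled one at a time.
F(w) = w*(18*w**3 + 4*w**2 + 45*w - 36)/36 is an antiderivative of f.
Check: d/dw[w*(18*w**3 + 4*w**2 + 45*w - 36)/36] = 2*w**3 + w**2/3 + 5*w/2 - 1 = f(w).
F(2) = 107/9; F(0) = 0.
Integral = F(2) - F(0) = 107/9.

Antiderivative: F(w) = w*(18*w**3 + 4*w**2 + 45*w - 36)/36; value = 107/9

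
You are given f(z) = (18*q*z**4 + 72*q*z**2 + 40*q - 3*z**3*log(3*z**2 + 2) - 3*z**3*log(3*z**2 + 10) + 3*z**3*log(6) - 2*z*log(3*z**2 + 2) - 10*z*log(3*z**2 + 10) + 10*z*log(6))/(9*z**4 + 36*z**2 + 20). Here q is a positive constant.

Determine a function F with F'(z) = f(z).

Any candidate F(z) must reproduce f(z) exactly when differentiated.
Check: d/dz[2*q*z - log(z**2/2 + 5/3)*log(3*z**2 + 2)/6] = (18*q*z**4 + 72*q*z**2 + 40*q - 3*z**3*log(3*z**2 + 2) - 3*z**3*log(3*z**2 + 10) + 3*z**3*log(6) - 2*z*log(3*z**2 + 2) - 10*z*log(3*z**2 + 10) + 10*z*log(6))/(9*z**4 + 36*z**2 + 20) = f(z).

An antiderivative is F(z) = 2*q*z - log(z**2/2 + 5/3)*log(3*z**2 + 2)/6.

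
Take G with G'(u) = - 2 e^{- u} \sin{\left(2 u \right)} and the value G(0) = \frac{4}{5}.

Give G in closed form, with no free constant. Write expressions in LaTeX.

A candidate passes only if d/du[G] lands on the given G'(u) exactly.
A general antiderivative is \frac{2 e^{- u} \sin{\left(2 u \right)}}{5} + \frac{4 e^{- u} \cos{\left(2 u \right)}}{5} + C.
The condition gives C = \frac{4}{5} - (\frac{4}{5}) = 0.
So G(u) = \frac{2 \left(\sin{\left(2 u \right)} + 2 \cos{\left(2 u \right)}\right) e^{- u}}{5}.
Check: d/du[\frac{2 \left(\sin{\left(2 u \right)} + 2 \cos{\left(2 u \right)}\right) e^{- u}}{5}] = - 2 e^{- u} \sin{\left(2 u \right)} = G'(u).

G(u) = \frac{2 \left(\sin{\left(2 u \right)} + 2 \cos{\left(2 u \right)}\right) e^{- u}}{5}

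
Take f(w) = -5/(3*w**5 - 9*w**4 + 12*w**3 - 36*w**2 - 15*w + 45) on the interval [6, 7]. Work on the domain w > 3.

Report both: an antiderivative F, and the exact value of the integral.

Antiderivative: F(w) = -5*log(w - 3)/336 + 5*log(w - 1)/72 - 5*log(w + 1)/144 - 5*log(w**2 + 5)/504 - sqrt(5)*atan(sqrt(5)*w/5)/84; value = -5*log(5)/72 - 5*log(8)/144 - 5*log(54)/504 - sqrt(5)*atan(7*sqrt(5)/5)/84 - 5*log(4)/336 + 5*log(3)/336 + sqrt(5)*atan(6*sqrt(5)/5)/84 + 5*log(41)/504 + 5*log(7)/144 + 5*log(6)/72

The denominator factors as 3*(w - 3)*(w - 1)*(w + 1)*(w**2 + 5); partial fractions split f into directly integrable pieces: -5*(w + 3)/(252*(w**2 + 5)) - 5/(144*(w + 1)) + 5/(72*(w - 1)) - 5/(336*(w - 3)).
F(w) = -5*log(w - 3)/336 + 5*log(w - 1)/72 - 5*log(w + 1)/144 - 5*log(w**2 + 5)/504 - sqrt(5)*atan(sqrt(5)*w/5)/84 is an antiderivative of f.
Check: d/dw[-5*log(w - 3)/336 + 5*log(w - 1)/72 - 5*log(w + 1)/144 - 5*log(w**2 + 5)/504 - sqrt(5)*atan(sqrt(5)*w/5)/84] = -5/(3*w**5 - 9*w**4 + 12*w**3 - 36*w**2 - 15*w + 45) = f(w).
F(7) = -5*log(8)/144 - 5*log(54)/504 - sqrt(5)*atan(7*sqrt(5)/5)/84 - 5*log(4)/336 + 5*log(6)/72; F(6) = -5*log(7)/144 - 5*log(41)/504 - sqrt(5)*atan(6*sqrt(5)/5)/84 - 5*log(3)/336 + 5*log(5)/72.
Integral = F(7) - F(6) = -5*log(5)/72 - 5*log(8)/144 - 5*log(54)/504 - sqrt(5)*atan(7*sqrt(5)/5)/84 - 5*log(4)/336 + 5*log(3)/336 + sqrt(5)*atan(6*sqrt(5)/5)/84 + 5*log(41)/504 + 5*log(7)/144 + 5*log(6)/72.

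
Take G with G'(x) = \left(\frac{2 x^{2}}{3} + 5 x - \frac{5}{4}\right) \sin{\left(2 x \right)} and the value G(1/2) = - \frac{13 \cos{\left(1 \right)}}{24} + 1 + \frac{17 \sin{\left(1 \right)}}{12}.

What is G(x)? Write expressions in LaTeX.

G(x) = - \frac{x^{2} \cos{\left(2 x \right)}}{3} + \frac{x \sin{\left(2 x \right)}}{3} - \frac{5 x \cos{\left(2 x \right)}}{2} + \frac{5 \sin{\left(2 x \right)}}{4} + \frac{19 \cos{\left(2 x \right)}}{24} + 1

Whatever form G(x) takes, its d/dx must return the stated G'(x).
A general antiderivative is - \frac{x^{2} \cos{\left(2 x \right)}}{3} + \frac{x \sin{\left(2 x \right)}}{3} - \frac{5 x \cos{\left(2 x \right)}}{2} + \frac{5 \sin{\left(2 x \right)}}{4} + \frac{19 \cos{\left(2 x \right)}}{24} + C.
The condition gives C = - \frac{13 \cos{\left(1 \right)}}{24} + 1 + \frac{17 \sin{\left(1 \right)}}{12} - (- \frac{13 \cos{\left(1 \right)}}{24} + \frac{17 \sin{\left(1 \right)}}{12}) = 1.
So G(x) = - \frac{x^{2} \cos{\left(2 x \right)}}{3} + \frac{x \sin{\left(2 x \right)}}{3} - \frac{5 x \cos{\left(2 x \right)}}{2} + \frac{5 \sin{\left(2 x \right)}}{4} + \frac{19 \cos{\left(2 x \right)}}{24} + 1.
Check: d/dx[- \frac{x^{2} \cos{\left(2 x \right)}}{3} + \frac{x \sin{\left(2 x \right)}}{3} - \frac{5 x \cos{\left(2 x \right)}}{2} + \frac{5 \sin{\left(2 x \right)}}{4} + \frac{19 \cos{\left(2 x \right)}}{24} + 1] = \frac{2 x^{2} \sin{\left(2 x \right)}}{3} + 5 x \sin{\left(2 x \right)} - \frac{5 \sin{\left(2 x \right)}}{4}, which equals G'(x).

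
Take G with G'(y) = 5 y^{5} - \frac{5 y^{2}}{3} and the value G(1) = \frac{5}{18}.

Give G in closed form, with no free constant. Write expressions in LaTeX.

G(y) = \frac{5 y^{3} \left(3 y^{3} - 2\right)}{18}

The integrand splits into summands that can be handled one at a time.
A general antiderivative is \frac{5 y^{6}}{6} - \frac{5 y^{3}}{9} + C.
The condition gives C = \frac{5}{18} - (\frac{5}{18}) = 0.
So G(y) = \frac{5 y^{3} \left(3 y^{3} - 2\right)}{18}.
Check: d/dy[\frac{5 y^{3} \left(3 y^{3} - 2\right)}{18}] = 5 y^{5} - \frac{5 y^{2}}{3} = G'(y).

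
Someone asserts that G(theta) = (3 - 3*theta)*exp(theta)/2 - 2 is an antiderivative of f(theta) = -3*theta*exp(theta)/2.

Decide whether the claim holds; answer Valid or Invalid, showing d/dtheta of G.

Valid: G'(theta) = f(theta).

d/dtheta[G] = -3*theta*exp(theta)/2
This equals f(theta) exactly, so the claim holds.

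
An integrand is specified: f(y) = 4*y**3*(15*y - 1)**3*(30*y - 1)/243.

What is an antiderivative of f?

An antiderivative is F(y) = y**4*(15*y - 1)**4/243.

The substitution u = 5*y**2 - y/3 works: f is exactly (dF/du)*(du/dy) for that inner function.
Check: d/dy[y**4*(15*y - 1)**4/243] = 5000*y**7/3 - 3500*y**6/9 + 100*y**5/3 - 100*y**4/81 + 4*y**3/243, which equals f(y).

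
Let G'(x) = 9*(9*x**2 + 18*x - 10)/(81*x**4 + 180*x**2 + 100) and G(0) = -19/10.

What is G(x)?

G(x) = (-9*x**2 - 9*x - 19)/(9*x**2 + 10)

G'(x) has the shape u'v + uv' for u = 1/(3*x**2/2 + 5/3) and v = -3*x/2 - 3/2 — it is the derivative of the product u*v.
A general antiderivative is (-3*x/2 - 3/2)/(3*x**2/2 + 5/3) + C.
The condition gives C = -19/10 - (-9/10) = -1.
So G(x) = (-9*x**2 - 9*x - 19)/(9*x**2 + 10).
Check: d/dx[(-9*x**2 - 9*x - 19)/(9*x**2 + 10)] = (81*x**2 + 162*x - 90)/(81*x**4 + 180*x**2 + 100), which equals G'(x).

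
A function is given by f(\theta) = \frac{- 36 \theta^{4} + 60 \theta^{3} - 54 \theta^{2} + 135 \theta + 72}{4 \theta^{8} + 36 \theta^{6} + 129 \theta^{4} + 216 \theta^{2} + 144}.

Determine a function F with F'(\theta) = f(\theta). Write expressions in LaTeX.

An antiderivative is F(\theta) = \frac{2 \theta}{\frac{2 \theta^{4}}{3} + 3 \theta^{2} + 4} - \frac{5}{\frac{4 \theta^{4}}{3} + 6 \theta^{2} + 8}.

f has the shape u'v + uv' for u = \frac{1}{\frac{2 \theta^{4}}{3} + 3 \theta^{2} + 4} and v = 2 \theta - \frac{5}{2} — it is the derivative of the product u*v.
Check: d/d\theta[\frac{2 \theta}{\frac{2 \theta^{4}}{3} + 3 \theta^{2} + 4} - \frac{5}{\frac{4 \theta^{4}}{3} + 6 \theta^{2} + 8}] = \frac{- 36 \theta^{4} + 60 \theta^{3} - 54 \theta^{2} + 135 \theta + 72}{4 \theta^{8} + 36 \theta^{6} + 129 \theta^{4} + 216 \theta^{2} + 144} = f(\theta).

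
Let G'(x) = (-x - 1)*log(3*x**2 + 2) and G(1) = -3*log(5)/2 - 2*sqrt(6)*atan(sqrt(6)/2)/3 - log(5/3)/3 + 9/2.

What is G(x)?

Since d/dx undoes antidifferentiation here, G(x) must give back the stated G'(x).
A general antiderivative is x**2/2 + 2*x + (-x**2/2 - x)*log(3*x**2 + 2) - log(x**2 + 2/3)/3 - 2*sqrt(6)*atan(sqrt(6)*x/2)/3 + C.
The condition gives C = -3*log(5)/2 - 2*sqrt(6)*atan(sqrt(6)/2)/3 - log(5/3)/3 + 9/2 - (-3*log(5)/2 - 2*sqrt(6)*atan(sqrt(6)/2)/3 - log(5/3)/3 + 5/2) = 2.
So G(x) = -x**2*log(3*x**2 + 2)/2 + x**2/2 - x*log(3*x**2 + 2) + 2*x - log(x**2 + 2/3)/3 - 2*sqrt(6)*atan(sqrt(6)*x/2)/3 + 2.
Check: d/dx[-x**2*log(3*x**2 + 2)/2 + x**2/2 - x*log(3*x**2 + 2) + 2*x - log(x**2 + 2/3)/3 - 2*sqrt(6)*atan(sqrt(6)*x/2)/3 + 2] = -x*log(3*x**2 + 2) - log(3*x**2 + 2), which equals G'(x).

G(x) = -x**2*log(3*x**2 + 2)/2 + x**2/2 - x*log(3*x**2 + 2) + 2*x - log(x**2 + 2/3)/3 - 2*sqrt(6)*atan(sqrt(6)*x/2)/3 + 2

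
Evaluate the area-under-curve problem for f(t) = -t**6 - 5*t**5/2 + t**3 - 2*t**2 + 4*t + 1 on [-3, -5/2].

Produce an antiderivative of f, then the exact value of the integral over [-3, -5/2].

Antiderivative: F(t) = -t*(12*t**6 + 35*t**5 - 21*t**3 + 56*t**2 - 168*t - 84)/84; value = -82931/1792

The integrand splits into summands that can be handled one at a time.
F(t) = -t*(12*t**6 + 35*t**5 - 21*t**3 + 56*t**2 - 168*t - 84)/84 is an antiderivative of f.
Check: d/dt[-t*(12*t**6 + 35*t**5 - 21*t**3 + 56*t**2 - 168*t - 84)/84] = -t**6 - 5*t**5/2 + t**3 - 2*t**2 + 4*t + 1 = f(t).
F(-5/2) = 28045/1792; F(-3) = 867/14.
Integral = F(-5/2) - F(-3) = -82931/1792.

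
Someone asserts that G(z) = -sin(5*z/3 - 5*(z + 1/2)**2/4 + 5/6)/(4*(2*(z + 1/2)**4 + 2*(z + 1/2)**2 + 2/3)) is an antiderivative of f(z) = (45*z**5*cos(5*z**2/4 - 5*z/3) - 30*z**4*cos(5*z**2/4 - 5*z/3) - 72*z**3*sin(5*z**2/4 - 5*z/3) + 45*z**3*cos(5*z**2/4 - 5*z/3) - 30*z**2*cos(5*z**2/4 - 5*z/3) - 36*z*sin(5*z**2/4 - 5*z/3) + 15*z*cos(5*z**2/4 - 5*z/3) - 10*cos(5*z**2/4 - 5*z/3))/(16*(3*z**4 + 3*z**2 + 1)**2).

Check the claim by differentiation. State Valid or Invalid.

d/dz[G] = (1440*z**5*cos(-5*z**2/4 + 5*z/12 + 25/48) + 2640*z**4*cos(-5*z**2/4 + 5*z/12 + 25/48) + 2304*z**3*sin(-5*z**2/4 + 5*z/12 + 25/48) + 3120*z**3*cos(-5*z**2/4 + 5*z/12 + 25/48) + 3456*z**2*sin(-5*z**2/4 + 5*z/12 + 25/48) + 1560*z**2*cos(-5*z**2/4 + 5*z/12 + 25/48) + 2880*z*sin(-5*z**2/4 + 5*z/12 + 25/48) + 570*z*cos(-5*z**2/4 + 5*z/12 + 25/48) + 864*sin(-5*z**2/4 + 5*z/12 + 25/48) - 155*cos(-5*z**2/4 + 5*z/12 + 25/48))/(4608*z**8 + 18432*z**7 + 41472*z**6 + 59904*z**5 + 62400*z**4 + 46464*z**3 + 25248*z**2 + 8928*z + 1922)
d/dz[G] - f(z) = (-103680*z**13*cos(5*z**2/4 - 5*z/3) + 103680*z**13*cos(-5*z**2/4 + 5*z/12 + 25/48) - 345600*z**12*cos(5*z**2/4 - 5*z/3) + 190080*z**12*cos(-5*z**2/4 + 5*z/12 + 25/48) + 165888*z**11*sin(5*z**2/4 - 5*z/3) + 165888*z**11*sin(-5*z**2/4 + 5*z/12 + 25/48) - 760320*z**11*cos(5*z**2/4 - 5*z/3) + 432000*z**11*cos(-5*z**2/4 + 5*z/12 + 25/48) + 663552*z**10*sin(5*z**2/4 - 5*z/3) + 248832*z**10*sin(-5*z**2/4 + 5*z/12 + 25/48) - 1071360*z**10*cos(5*z**2/4 - 5*z/3) + 492480*z**10*cos(-5*z**2/4 + 5*z/12 + 25/48) + 1575936*z**9*sin(5*z**2/4 - 5*z/3) + 539136*z**9*sin(-5*z**2/4 + 5*z/12 + 25/48) - 1196640*z**9*cos(5*z**2/4 - 5*z/3) + 663120*z**9*cos(-5*z**2/4 + 5*z/12 + 25/48) + 2488320*z**8*sin(5*z**2/4 - 5*z/3) + 559872*z**8*sin(-5*z**2/4 + 5*z/12 + 25/48) - 950400*z**8*cos(5*z**2/4 - 5*z/3) + 530280*z**8*cos(-5*z**2/4 + 5*z/12 + 25/48) + 2992896*z**7*sin(5*z**2/4 - 5*z/3) + 691200*z**7*sin(-5*z**2/4 + 5*z/12 + 25/48) - 595440*z**7*cos(5*z**2/4 - 5*z/3) + 525600*z**7*cos(-5*z**2/4 + 5*z/12 + 25/48) + 2750976*z**6*sin(5*z**2/4 - 5*z/3) + 539136*z**6*sin(-5*z**2/4 + 5*z/12 + 25/48) - 173520*z**6*cos(5*z**2/4 - 5*z/3) + 291600*z**6*cos(-5*z**2/4 + 5*z/12 + 25/48) + 2032128*z**5*sin(5*z**2/4 - 5*z/3) + 456192*z**5*sin(-5*z**2/4 + 5*z/12 + 25/48) + 51075*z**5*cos(5*z**2/4 - 5*z/3) + 229680*z**5*cos(-5*z**2/4 + 5*z/12 + 25/48) + 1157760*z**4*sin(5*z**2/4 - 5*z/3) + 269568*z**4*sin(-5*z**2/4 + 5*z/12 + 25/48) + 170190*z**4*cos(5*z**2/4 - 5*z/3) + 77400*z**4*cos(-5*z**2/4 + 5*z/12 + 25/48) + 523656*z**3*sin(5*z**2/4 - 5*z/3) + 156672*z**3*sin(-5*z**2/4 + 5*z/12 + 25/48) + 133635*z**3*cos(5*z**2/4 - 5*z/3) + 52320*z**3*cos(-5*z**2/4 + 5*z/12 + 25/48) + 160704*z**2*sin(5*z**2/4 - 5*z/3) + 69120*z**2*sin(-5*z**2/4 + 5*z/12 + 25/48) + 88110*z**2*cos(5*z**2/4 - 5*z/3) + 5040*z**2*cos(-5*z**2/4 + 5*z/12 + 25/48) + 34596*z*sin(5*z**2/4 - 5*z/3) + 23040*z*sin(-5*z**2/4 + 5*z/12 + 25/48) + 30225*z*cos(5*z**2/4 - 5*z/3) + 4560*z*cos(-5*z**2/4 + 5*z/12 + 25/48) + 6912*sin(-5*z**2/4 + 5*z/12 + 25/48) + 9610*cos(5*z**2/4 - 5*z/3) - 1240*cos(-5*z**2/4 + 5*z/12 + 25/48))/(331776*z**16 + 1327104*z**15 + 3649536*z**14 + 6967296*z**13 + 11017728*z**12 + 14183424*z**11 + 16001280*z**10 + 15406848*z**9 + 13289616*z**8 + 9884160*z**7 + 6633504*z**6 + 3780864*z**5 + 1941744*z**4 + 800256*z**3 + 294240*z**2 + 71424*z + 15376) != 0.

Invalid: d/dz[G] - f = (-103680*z**13*cos(5*z**2/4 - 5*z/3) + 103680*z**13*cos(-5*z**2/4 + 5*z/12 + 25/48) - 345600*z**12*cos(5*z**2/4 - 5*z/3) + 190080*z**12*cos(-5*z**2/4 + 5*z/12 + 25/48) + 165888*z**11*sin(5*z**2/4 - 5*z/3) + 165888*z**11*sin(-5*z**2/4 + 5*z/12 + 25/48) - 760320*z**11*cos(5*z**2/4 - 5*z/3) + 432000*z**11*cos(-5*z**2/4 + 5*z/12 + 25/48) + 663552*z**10*sin(5*z**2/4 - 5*z/3) + 248832*z**10*sin(-5*z**2/4 + 5*z/12 + 25/48) - 1071360*z**10*cos(5*z**2/4 - 5*z/3) + 492480*z**10*cos(-5*z**2/4 + 5*z/12 + 25/48) + 1575936*z**9*sin(5*z**2/4 - 5*z/3) + 539136*z**9*sin(-5*z**2/4 + 5*z/12 + 25/48) - 1196640*z**9*cos(5*z**2/4 - 5*z/3) + 663120*z**9*cos(-5*z**2/4 + 5*z/12 + 25/48) + 2488320*z**8*sin(5*z**2/4 - 5*z/3) + 559872*z**8*sin(-5*z**2/4 + 5*z/12 + 25/48) - 950400*z**8*cos(5*z**2/4 - 5*z/3) + 530280*z**8*cos(-5*z**2/4 + 5*z/12 + 25/48) + 2992896*z**7*sin(5*z**2/4 - 5*z/3) + 691200*z**7*sin(-5*z**2/4 + 5*z/12 + 25/48) - 595440*z**7*cos(5*z**2/4 - 5*z/3) + 525600*z**7*cos(-5*z**2/4 + 5*z/12 + 25/48) + 2750976*z**6*sin(5*z**2/4 - 5*z/3) + 539136*z**6*sin(-5*z**2/4 + 5*z/12 + 25/48) - 173520*z**6*cos(5*z**2/4 - 5*z/3) + 291600*z**6*cos(-5*z**2/4 + 5*z/12 + 25/48) + 2032128*z**5*sin(5*z**2/4 - 5*z/3) + 456192*z**5*sin(-5*z**2/4 + 5*z/12 + 25/48) + 51075*z**5*cos(5*z**2/4 - 5*z/3) + 229680*z**5*cos(-5*z**2/4 + 5*z/12 + 25/48) + 1157760*z**4*sin(5*z**2/4 - 5*z/3) + 269568*z**4*sin(-5*z**2/4 + 5*z/12 + 25/48) + 170190*z**4*cos(5*z**2/4 - 5*z/3) + 77400*z**4*cos(-5*z**2/4 + 5*z/12 + 25/48) + 523656*z**3*sin(5*z**2/4 - 5*z/3) + 156672*z**3*sin(-5*z**2/4 + 5*z/12 + 25/48) + 133635*z**3*cos(5*z**2/4 - 5*z/3) + 52320*z**3*cos(-5*z**2/4 + 5*z/12 + 25/48) + 160704*z**2*sin(5*z**2/4 - 5*z/3) + 69120*z**2*sin(-5*z**2/4 + 5*z/12 + 25/48) + 88110*z**2*cos(5*z**2/4 - 5*z/3) + 5040*z**2*cos(-5*z**2/4 + 5*z/12 + 25/48) + 34596*z*sin(5*z**2/4 - 5*z/3) + 23040*z*sin(-5*z**2/4 + 5*z/12 + 25/48) + 30225*z*cos(5*z**2/4 - 5*z/3) + 4560*z*cos(-5*z**2/4 + 5*z/12 + 25/48) + 6912*sin(-5*z**2/4 + 5*z/12 + 25/48) + 9610*cos(5*z**2/4 - 5*z/3) - 1240*cos(-5*z**2/4 + 5*z/12 + 25/48))/(331776*z**16 + 1327104*z**15 + 3649536*z**14 + 6967296*z**13 + 11017728*z**12 + 14183424*z**11 + 16001280*z**10 + 15406848*z**9 + 13289616*z**8 + 9884160*z**7 + 6633504*z**6 + 3780864*z**5 + 1941744*z**4 + 800256*z**3 + 294240*z**2 + 71424*z + 15376), which is not 0.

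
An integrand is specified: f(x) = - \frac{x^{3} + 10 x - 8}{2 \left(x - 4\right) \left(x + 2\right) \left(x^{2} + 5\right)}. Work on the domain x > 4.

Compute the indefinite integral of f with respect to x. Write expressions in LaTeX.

Factor the denominator (2 \left(x - 4\right) \left(x + 2\right) \left(x^{2} + 5\right)) and decompose: f = \frac{3 x - 2}{14 \left(x^{2} + 5\right)} - \frac{1}{3 \left(x + 2\right)} - \frac{8}{21 \left(x - 4\right)}; each piece integrates to a log, atan, or power term.
Check: d/dx[\frac{- 160 \log{\left(x - 4 \right)} - 140 \log{\left(x + 2 \right)} + 45 \log{\left(x^{2} + 5 \right)} - 12 \sqrt{5} \operatorname{atan}{\left(\frac{\sqrt{5} x}{5} \right)}}{420}] = \frac{- x^{3} - 10 x + 8}{2 x^{4} - 4 x^{3} - 6 x^{2} - 20 x - 80}, which equals f(x).

F(x) = \frac{- 160 \log{\left(x - 4 \right)} - 140 \log{\left(x + 2 \right)} + 45 \log{\left(x^{2} + 5 \right)} - 12 \sqrt{5} \operatorname{atan}{\left(\frac{\sqrt{5} x}{5} \right)}}{420} + C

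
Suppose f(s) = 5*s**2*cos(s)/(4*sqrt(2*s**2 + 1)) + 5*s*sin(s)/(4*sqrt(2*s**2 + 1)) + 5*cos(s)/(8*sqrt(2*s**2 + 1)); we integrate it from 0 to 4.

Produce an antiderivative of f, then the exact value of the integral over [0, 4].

Antiderivative: F(s) = 5*sqrt(2*s**2 + 1)*sin(s)/8; value = 5*sqrt(33)*sin(4)/8

Recognize the product-rule pattern: f = u'v + uv' with u = 5*sqrt(2*s**2 + 1)/8, v = sin(s), so integration by parts undoes it.
F(s) = 5*sqrt(2*s**2 + 1)*sin(s)/8 is an antiderivative of f.
Check: d/ds[5*sqrt(2*s**2 + 1)*sin(s)/8] = (10*s**2*cos(s) + 10*s*sin(s) + 5*cos(s))/(8*sqrt(2*s**2 + 1)), which equals f(s).
F(4) = 5*sqrt(33)*sin(4)/8; F(0) = 0.
Integral = F(4) - F(0) = 5*sqrt(33)*sin(4)/8.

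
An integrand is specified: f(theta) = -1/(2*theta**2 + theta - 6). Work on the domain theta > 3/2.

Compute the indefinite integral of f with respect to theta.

The denominator factors as (theta + 2)*(2*theta - 3); partial fractions split f into directly integrable pieces: -2/(7*(2*theta - 3)) + 1/(7*(theta + 2)).
Check: d/dtheta[-log(theta - 3/2)/7 + log(theta + 2)/7] = -1/(2*theta**2 + theta - 6) = f(theta).

F(theta) = -log(theta - 3/2)/7 + log(theta + 2)/7 + C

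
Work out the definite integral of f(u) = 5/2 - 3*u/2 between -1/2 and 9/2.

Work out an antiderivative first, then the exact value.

Antiderivative: F(u) = -u*(3*u - 10)/4; value = -5/2

For F(u) to be correct the identity F'(u) - f(u) = 0 must hold.
F(u) = -u*(3*u - 10)/4 is an antiderivative of f.
Check: d/du[-u*(3*u - 10)/4] = 5/2 - 3*u/2 = f(u).
F(9/2) = -63/16; F(-1/2) = -23/16.
Integral = F(9/2) - F(-1/2) = -5/2.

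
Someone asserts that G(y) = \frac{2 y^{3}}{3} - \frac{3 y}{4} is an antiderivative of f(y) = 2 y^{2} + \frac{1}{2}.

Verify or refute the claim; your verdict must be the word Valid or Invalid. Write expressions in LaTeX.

d/dy[G] = 2 y^{2} - \frac{3}{4}
d/dy[G] - f(y) = - \frac{5}{4} != 0.

Invalid: d/dy[G] - f = - \frac{5}{4}, which is not 0.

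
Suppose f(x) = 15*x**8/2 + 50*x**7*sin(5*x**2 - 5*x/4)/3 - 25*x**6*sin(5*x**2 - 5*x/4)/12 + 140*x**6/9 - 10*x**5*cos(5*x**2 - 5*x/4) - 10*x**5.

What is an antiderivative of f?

An antiderivative is F(x) = 5*x**6*(3*x**3 + 8*x - 6*cos(5*x**2 - 5*x/4) - 6)/18.

Recognize the product-rule pattern: f = u'v + uv' with u = 5*x**6/3, v = x**3/2 + 4*x/3 - cos(5*x**2 - 5*x/4) - 1, so integration by parts undoes it.
Check: d/dx[5*x**6*(3*x**3 + 8*x - 6*cos(5*x**2 - 5*x/4) - 6)/18] = 15*x**8/2 + 50*x**7*sin(5*x**2 - 5*x/4)/3 - 25*x**6*sin(5*x**2 - 5*x/4)/12 + 140*x**6/9 - 10*x**5*cos(5*x**2 - 5*x/4) - 10*x**5 = f(x).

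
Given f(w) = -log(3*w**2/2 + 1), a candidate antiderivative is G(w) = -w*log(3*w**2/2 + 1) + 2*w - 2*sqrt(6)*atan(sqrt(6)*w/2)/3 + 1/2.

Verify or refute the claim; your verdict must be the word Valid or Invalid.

Valid - differentiating G returns exactly f.

d/dw[G] = -log(3*w**2/2 + 1)
This equals f(w) exactly, so the claim holds.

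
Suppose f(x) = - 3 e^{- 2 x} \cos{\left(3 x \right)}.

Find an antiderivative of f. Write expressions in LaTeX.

An antiderivative is F(x) = \frac{\left(- 9 \sin{\left(3 x \right)} + 6 \cos{\left(3 x \right)}\right) e^{- 2 x}}{13}.

Since d/dx undoes antidifferentiation here, F'(x) = f(x) is required of F(x).
Check: d/dx[\frac{\left(- 9 \sin{\left(3 x \right)} + 6 \cos{\left(3 x \right)}\right) e^{- 2 x}}{13}] = - 3 e^{- 2 x} \cos{\left(3 x \right)} = f(x).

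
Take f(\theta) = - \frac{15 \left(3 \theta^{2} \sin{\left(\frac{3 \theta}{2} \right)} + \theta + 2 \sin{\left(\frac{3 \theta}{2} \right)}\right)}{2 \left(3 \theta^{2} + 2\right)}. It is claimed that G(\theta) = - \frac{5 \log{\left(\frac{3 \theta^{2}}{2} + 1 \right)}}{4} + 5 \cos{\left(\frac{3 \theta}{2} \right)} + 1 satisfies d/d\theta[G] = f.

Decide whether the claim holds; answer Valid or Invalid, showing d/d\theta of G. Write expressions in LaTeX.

d/d\theta[G] = \frac{- 45 \theta^{2} \sin{\left(\frac{3 \theta}{2} \right)} - 15 \theta - 30 \sin{\left(\frac{3 \theta}{2} \right)}}{6 \theta^{2} + 4}
This equals f(\theta) exactly, so the claim holds.

Valid - differentiating G returns exactly f.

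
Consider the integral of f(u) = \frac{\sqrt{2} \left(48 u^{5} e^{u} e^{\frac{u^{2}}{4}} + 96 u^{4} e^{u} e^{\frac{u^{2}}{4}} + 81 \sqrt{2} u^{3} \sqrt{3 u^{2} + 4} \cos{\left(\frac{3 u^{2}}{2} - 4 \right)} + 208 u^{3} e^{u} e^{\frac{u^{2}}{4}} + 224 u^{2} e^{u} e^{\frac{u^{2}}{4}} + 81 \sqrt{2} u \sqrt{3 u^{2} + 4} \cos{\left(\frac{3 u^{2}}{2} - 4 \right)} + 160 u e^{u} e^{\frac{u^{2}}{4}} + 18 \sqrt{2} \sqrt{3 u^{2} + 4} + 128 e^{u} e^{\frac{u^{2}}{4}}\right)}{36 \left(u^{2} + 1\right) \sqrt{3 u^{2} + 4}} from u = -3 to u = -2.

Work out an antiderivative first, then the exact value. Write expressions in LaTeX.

Antiderivative: F(u) = \frac{16 \sqrt{\frac{3 u^{2}}{2} + 2} e^{u} e^{\frac{u^{2}}{4}}}{9} + \frac{3 \sin{\left(\frac{3 u^{2}}{2} - 4 \right)}}{2} + \operatorname{atan}{\left(u \right)}; value = - \frac{8 \sqrt{62}}{9 e^{\frac{3}{4}}} - \operatorname{atan}{\left(2 \right)} - \frac{3 \sin{\left(\frac{19}{2} \right)}}{2} + \operatorname{atan}{\left(3 \right)} + \frac{3 \sin{\left(2 \right)}}{2} + \frac{32 \sqrt{2}}{9 e}

Recover f(u) by differentiating a candidate F(u); any mismatch rules it out.
F(u) = \frac{16 \sqrt{\frac{3 u^{2}}{2} + 2} e^{u} e^{\frac{u^{2}}{4}}}{9} + \frac{3 \sin{\left(\frac{3 u^{2}}{2} - 4 \right)}}{2} + \operatorname{atan}{\left(u \right)} is an antiderivative of f.
Check: d/du[\frac{16 \sqrt{\frac{3 u^{2}}{2} + 2} e^{u} e^{\frac{u^{2}}{4}}}{9} + \frac{3 \sin{\left(\frac{3 u^{2}}{2} - 4 \right)}}{2} + \operatorname{atan}{\left(u \right)}] = \frac{48 u^{5} e^{u} e^{\frac{u^{2}}{4}} + 96 u^{4} e^{u} e^{\frac{u^{2}}{4}} + 81 \sqrt{2} u^{3} \sqrt{3 u^{2} + 4} \cos{\left(\frac{3 u^{2}}{2} - 4 \right)} + 208 u^{3} e^{u} e^{\frac{u^{2}}{4}} + 224 u^{2} e^{u} e^{\frac{u^{2}}{4}} + 81 \sqrt{2} u \sqrt{3 u^{2} + 4} \cos{\left(\frac{3 u^{2}}{2} - 4 \right)} + 160 u e^{u} e^{\frac{u^{2}}{4}} + 18 \sqrt{2} \sqrt{3 u^{2} + 4} + 128 e^{u} e^{\frac{u^{2}}{4}}}{18 \sqrt{2} u^{2} \sqrt{3 u^{2} + 4} + 18 \sqrt{2} \sqrt{3 u^{2} + 4}}, which equals f(u).
F(-2) = - \operatorname{atan}{\left(2 \right)} + \frac{3 \sin{\left(2 \right)}}{2} + \frac{32 \sqrt{2}}{9 e}; F(-3) = - \operatorname{atan}{\left(3 \right)} + \frac{3 \sin{\left(\frac{19}{2} \right)}}{2} + \frac{8 \sqrt{62}}{9 e^{\frac{3}{4}}}.
Integral = F(-2) - F(-3) = - \frac{8 \sqrt{62}}{9 e^{\frac{3}{4}}} - \operatorname{atan}{\left(2 \right)} - \frac{3 \sin{\left(\frac{19}{2} \right)}}{2} + \operatorname{atan}{\left(3 \right)} + \frac{3 \sin{\left(2 \right)}}{2} + \frac{32 \sqrt{2}}{9 e}.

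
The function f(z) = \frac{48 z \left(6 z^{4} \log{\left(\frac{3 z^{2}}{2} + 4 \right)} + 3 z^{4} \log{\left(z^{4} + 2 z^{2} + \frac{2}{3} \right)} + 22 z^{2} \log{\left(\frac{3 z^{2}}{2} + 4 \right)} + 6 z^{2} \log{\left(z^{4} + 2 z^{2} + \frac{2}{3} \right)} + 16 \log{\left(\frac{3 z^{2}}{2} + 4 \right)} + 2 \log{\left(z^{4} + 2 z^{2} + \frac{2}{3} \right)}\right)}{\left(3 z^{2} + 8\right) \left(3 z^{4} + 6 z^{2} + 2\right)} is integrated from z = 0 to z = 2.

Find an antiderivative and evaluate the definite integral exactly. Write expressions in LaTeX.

f has the shape u'v + uv' for u = 8 \log{\left(\frac{3 z^{2}}{2} + 4 \right)} and v = \log{\left(z^{4} + 2 z^{2} + \frac{2}{3} \right)} — it is the derivative of the product u*v.
F(z) = 8 \log{\left(\frac{3 z^{2}}{2} + 4 \right)} \log{\left(z^{4} + 2 z^{2} + \frac{2}{3} \right)} is an antiderivative of f.
Check: d/dz[8 \log{\left(\frac{3 z^{2}}{2} + 4 \right)} \log{\left(z^{4} + 2 z^{2} + \frac{2}{3} \right)}] = \frac{288 z^{5} \log{\left(\frac{3 z^{2}}{2} + 4 \right)} + 144 z^{5} \log{\left(z^{4} + 2 z^{2} + \frac{2}{3} \right)} + 1056 z^{3} \log{\left(\frac{3 z^{2}}{2} + 4 \right)} + 288 z^{3} \log{\left(z^{4} + 2 z^{2} + \frac{2}{3} \right)} + 768 z \log{\left(\frac{3 z^{2}}{2} + 4 \right)} + 96 z \log{\left(z^{4} + 2 z^{2} + \frac{2}{3} \right)}}{9 z^{6} + 42 z^{4} + 54 z^{2} + 16}, which equals f(z).
F(2) = 8 \log{\left(10 \right)} \log{\left(\frac{74}{3} \right)}; F(0) = 8 \log{\left(\frac{2}{3} \right)} \log{\left(4 \right)}.
Integral = F(2) - F(0) = - 8 \log{\left(\frac{2}{3} \right)} \log{\left(4 \right)} + 8 \log{\left(10 \right)} \log{\left(\frac{74}{3} \right)}.

Antiderivative: F(z) = 8 \log{\left(\frac{3 z^{2}}{2} + 4 \right)} \log{\left(z^{4} + 2 z^{2} + \frac{2}{3} \right)}; value = - 8 \log{\left(\frac{2}{3} \right)} \log{\left(4 \right)} + 8 \log{\left(10 \right)} \log{\left(\frac{74}{3} \right)}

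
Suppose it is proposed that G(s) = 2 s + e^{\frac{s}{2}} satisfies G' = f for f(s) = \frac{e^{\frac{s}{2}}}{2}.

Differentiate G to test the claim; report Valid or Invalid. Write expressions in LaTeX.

Invalid: d/ds[G] - f = 2, which is not 0.

d/ds[G] = \frac{e^{\frac{s}{2}}}{2} + 2
d/ds[G] - f(s) = 2 != 0.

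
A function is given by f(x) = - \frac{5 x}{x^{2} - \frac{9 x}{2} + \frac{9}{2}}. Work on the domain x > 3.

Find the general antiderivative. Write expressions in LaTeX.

F(x) = - 10 \log{\left(x - 3 \right)} + 5 \log{\left(x - \frac{3}{2} \right)} + C

The denominator factors as \left(x - 3\right) \left(2 x - 3\right); partial fractions split f into directly integrable pieces: \frac{10}{2 x - 3} - \frac{10}{x - 3}.
Check: d/dx[- 10 \log{\left(x - 3 \right)} + 5 \log{\left(x - \frac{3}{2} \right)}] = - \frac{10 x}{2 x^{2} - 9 x + 9}, which equals f(x).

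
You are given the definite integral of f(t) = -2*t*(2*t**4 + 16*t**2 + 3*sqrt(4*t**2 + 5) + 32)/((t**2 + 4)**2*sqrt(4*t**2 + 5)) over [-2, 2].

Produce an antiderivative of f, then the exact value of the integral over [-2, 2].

Antiderivative: F(t) = -sqrt(4*t**2 + 5) + 3/(t**2 + 4); value = 0

An antiderivative F(t) passes only if d/dt[F] lands on f(t) exactly.
F(t) = -sqrt(4*t**2 + 5) + 3/(t**2 + 4) is an antiderivative of f.
Check: d/dt[-sqrt(4*t**2 + 5) + 3/(t**2 + 4)] = (-4*t**5 - 32*t**3 - 6*t*sqrt(4*t**2 + 5) - 64*t)/(t**4*sqrt(4*t**2 + 5) + 8*t**2*sqrt(4*t**2 + 5) + 16*sqrt(4*t**2 + 5)), which equals f(t).
F(2) = 3/8 - sqrt(21); F(-2) = 3/8 - sqrt(21).
Integral = F(2) - F(-2) = 0.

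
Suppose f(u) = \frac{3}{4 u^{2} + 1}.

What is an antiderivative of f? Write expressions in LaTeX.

Since d/du undoes antidifferentiation here, F'(u) = f(u) is required of F(u).
Check: d/du[\frac{3 \operatorname{atan}{\left(2 u \right)}}{2}] = \frac{3}{4 u^{2} + 1} = f(u).

An antiderivative is F(u) = \frac{3 \operatorname{atan}{\left(2 u \right)}}{2}.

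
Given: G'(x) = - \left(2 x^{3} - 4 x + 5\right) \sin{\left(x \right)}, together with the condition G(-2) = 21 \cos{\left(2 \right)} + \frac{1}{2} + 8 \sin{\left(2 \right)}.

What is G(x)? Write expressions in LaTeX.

G(x) = 2 x^{3} \cos{\left(x \right)} - 6 x^{2} \sin{\left(x \right)} - 16 x \cos{\left(x \right)} + 16 \sin{\left(x \right)} + 5 \cos{\left(x \right)} + \frac{1}{2}

Any candidate G(x) must reproduce the stated G'(x) exactly.
A general antiderivative is 2 x^{3} \cos{\left(x \right)} - 6 x^{2} \sin{\left(x \right)} - 16 x \cos{\left(x \right)} + 16 \sin{\left(x \right)} + 5 \cos{\left(x \right)} + C.
The condition gives C = 21 \cos{\left(2 \right)} + \frac{1}{2} + 8 \sin{\left(2 \right)} - (21 \cos{\left(2 \right)} + 8 \sin{\left(2 \right)}) = \frac{1}{2}.
So G(x) = 2 x^{3} \cos{\left(x \right)} - 6 x^{2} \sin{\left(x \right)} - 16 x \cos{\left(x \right)} + 16 \sin{\left(x \right)} + 5 \cos{\left(x \right)} + \frac{1}{2}.
Check: d/dx[2 x^{3} \cos{\left(x \right)} - 6 x^{2} \sin{\left(x \right)} - 16 x \cos{\left(x \right)} + 16 \sin{\left(x \right)} + 5 \cos{\left(x \right)} + \frac{1}{2}] = - 2 x^{3} \sin{\left(x \right)} + 4 x \sin{\left(x \right)} - 5 \sin{\left(x \right)}, which equals G'(x).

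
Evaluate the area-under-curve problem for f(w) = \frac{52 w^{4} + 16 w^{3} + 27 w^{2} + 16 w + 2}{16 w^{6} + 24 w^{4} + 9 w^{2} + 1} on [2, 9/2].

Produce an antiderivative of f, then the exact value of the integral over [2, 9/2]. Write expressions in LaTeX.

For F(w) to be correct the identity F'(w) - f(w) = 0 must hold.
F(w) = \frac{12 w^{2} \operatorname{atan}{\left(w \right)} - w + 3 \operatorname{atan}{\left(w \right)} - 2}{4 w^{2} + 1} is an antiderivative of f.
Check: d/dw[\frac{12 w^{2} \operatorname{atan}{\left(w \right)} - w + 3 \operatorname{atan}{\left(w \right)} - 2}{4 w^{2} + 1}] = \frac{52 w^{4} + 16 w^{3} + 27 w^{2} + 16 w + 2}{16 w^{6} + 24 w^{4} + 9 w^{2} + 1} = f(w).
F(9/2) = - \frac{13}{164} + 3 \operatorname{atan}{\left(\frac{9}{2} \right)}; F(2) = - \frac{4}{17} + 3 \operatorname{atan}{\left(2 \right)}.
Integral = F(9/2) - F(2) = - 3 \operatorname{atan}{\left(2 \right)} + \frac{435}{2788} + 3 \operatorname{atan}{\left(\frac{9}{2} \right)}.

Antiderivative: F(w) = \frac{12 w^{2} \operatorname{atan}{\left(w \right)} - w + 3 \operatorname{atan}{\left(w \right)} - 2}{4 w^{2} + 1}; value = - 3 \operatorname{atan}{\left(2 \right)} + \frac{435}{2788} + 3 \operatorname{atan}{\left(\frac{9}{2} \right)}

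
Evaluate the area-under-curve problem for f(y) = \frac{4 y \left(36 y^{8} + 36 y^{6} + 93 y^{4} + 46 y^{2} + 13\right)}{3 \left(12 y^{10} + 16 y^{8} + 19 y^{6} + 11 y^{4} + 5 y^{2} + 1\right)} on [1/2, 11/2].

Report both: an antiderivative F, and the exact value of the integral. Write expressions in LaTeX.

Whatever form F(y) takes, F'(y) = f(y) is non-negotiable.
F(y) = 2 \log{\left(3 y^{2} + 1 \right)} - \frac{4}{3 \left(y^{4} + \frac{y^{2}}{2} + \frac{1}{2}\right)} is an antiderivative of f.
Check: d/dy[2 \log{\left(3 y^{2} + 1 \right)} - \frac{4}{3 \left(y^{4} + \frac{y^{2}}{2} + \frac{1}{2}\right)}] = \frac{144 y^{9} + 144 y^{7} + 372 y^{5} + 184 y^{3} + 52 y}{36 y^{10} + 48 y^{8} + 57 y^{6} + 33 y^{4} + 15 y^{2} + 3}, which equals f(y).
F(11/2) = - \frac{64}{44673} + 2 \log{\left(\frac{367}{4} \right)}; F(1/2) = - \frac{64}{33} + 2 \log{\left(\frac{7}{4} \right)}.
Integral = F(11/2) - F(1/2) = - 2 \log{\left(\frac{7}{4} \right)} + \frac{317440}{163801} + 2 \log{\left(\frac{367}{4} \right)}.

Antiderivative: F(y) = 2 \log{\left(3 y^{2} + 1 \right)} - \frac{4}{3 \left(y^{4} + \frac{y^{2}}{2} + \frac{1}{2}\right)}; value = - 2 \log{\left(\frac{7}{4} \right)} + \frac{317440}{163801} + 2 \log{\left(\frac{367}{4} \right)}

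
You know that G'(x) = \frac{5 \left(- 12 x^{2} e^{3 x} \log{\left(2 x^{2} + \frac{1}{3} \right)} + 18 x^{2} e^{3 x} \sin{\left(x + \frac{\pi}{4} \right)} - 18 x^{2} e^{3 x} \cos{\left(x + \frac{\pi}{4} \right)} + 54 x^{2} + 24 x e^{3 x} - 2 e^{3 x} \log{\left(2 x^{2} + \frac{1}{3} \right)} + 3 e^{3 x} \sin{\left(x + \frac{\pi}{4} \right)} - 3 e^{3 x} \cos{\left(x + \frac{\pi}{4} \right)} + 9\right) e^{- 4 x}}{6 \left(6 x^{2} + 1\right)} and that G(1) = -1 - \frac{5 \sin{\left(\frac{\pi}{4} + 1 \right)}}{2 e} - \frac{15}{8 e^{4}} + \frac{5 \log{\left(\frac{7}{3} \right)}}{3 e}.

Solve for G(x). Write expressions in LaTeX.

G'(x) has the shape u'v + uv' for u = \frac{5 \log{\left(2 x^{2} + \frac{1}{3} \right)}}{3} - \frac{5 \sin{\left(x + \frac{\pi}{4} \right)}}{2} - \frac{15 e^{- 3 x}}{8} and v = e^{- x} — it is the derivative of the product u*v.
A general antiderivative is \frac{5 \left(\frac{4 \log{\left(2 x^{2} + \frac{1}{3} \right)}}{3} - 2 \sin{\left(x + \frac{\pi}{4} \right)} - \frac{3 e^{- 3 x}}{2}\right) e^{- x}}{4} + C.
The condition gives C = -1 - \frac{5 \sin{\left(\frac{\pi}{4} + 1 \right)}}{2 e} - \frac{15}{8 e^{4}} + \frac{5 \log{\left(\frac{7}{3} \right)}}{3 e} - (- \frac{5 \sin{\left(\frac{\pi}{4} + 1 \right)}}{2 e} - \frac{15}{8 e^{4}} + \frac{5 \log{\left(\frac{7}{3} \right)}}{3 e}) = -1.
So G(x) = \frac{5 \left(\frac{4 \log{\left(2 x^{2} + \frac{1}{3} \right)}}{3} - 2 \sin{\left(x + \frac{\pi}{4} \right)} - \frac{3 e^{- 3 x}}{2}\right) e^{- x}}{4} - 1.
Check: d/dx[\frac{5 \left(\frac{4 \log{\left(2 x^{2} + \frac{1}{3} \right)}}{3} - 2 \sin{\left(x + \frac{\pi}{4} \right)} - \frac{3 e^{- 3 x}}{2}\right) e^{- x}}{4} - 1] = \frac{- 60 x^{2} e^{3 x} \log{\left(2 x^{2} + \frac{1}{3} \right)} + 90 x^{2} e^{3 x} \sin{\left(x + \frac{\pi}{4} \right)} - 90 x^{2} e^{3 x} \cos{\left(x + \frac{\pi}{4} \right)} + 270 x^{2} + 120 x e^{3 x} - 10 e^{3 x} \log{\left(2 x^{2} + \frac{1}{3} \right)} + 15 e^{3 x} \sin{\left(x + \frac{\pi}{4} \right)} - 15 e^{3 x} \cos{\left(x + \frac{\pi}{4} \right)} + 45}{36 x^{2} e^{4 x} + 6 e^{4 x}}, which equals G'(x).

G(x) = \frac{5 \left(\frac{4 \log{\left(2 x^{2} + \frac{1}{3} \right)}}{3} - 2 \sin{\left(x + \frac{\pi}{4} \right)} - \frac{3 e^{- 3 x}}{2}\right) e^{- x}}{4} - 1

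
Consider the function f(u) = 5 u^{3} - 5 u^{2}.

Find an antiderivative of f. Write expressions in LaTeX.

An antiderivative is F(u) = \frac{5 u^{4}}{4} - \frac{5 u^{3}}{3}.

Integrate term by term and add the pieces.
Check: d/du[\frac{5 u^{4}}{4} - \frac{5 u^{3}}{3}] = 5 u^{3} - 5 u^{2} = f(u).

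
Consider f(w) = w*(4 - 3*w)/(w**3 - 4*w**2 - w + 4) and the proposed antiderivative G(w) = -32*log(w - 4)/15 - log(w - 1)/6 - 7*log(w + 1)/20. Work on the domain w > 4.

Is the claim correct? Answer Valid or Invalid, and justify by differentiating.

d/dw[G] = (-53*w**2 + 45*w + 28)/(20*w**3 - 80*w**2 - 20*w + 80)
d/dw[G] - f(w) = 7/(20*w + 20) != 0.

Invalid: d/dw[G] - f = 7/(20*w + 20), which is not 0.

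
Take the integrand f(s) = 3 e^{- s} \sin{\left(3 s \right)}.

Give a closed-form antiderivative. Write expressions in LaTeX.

An antiderivative is F(s) = \frac{\left(- 3 \sin{\left(3 s \right)} - 9 \cos{\left(3 s \right)}\right) e^{- s}}{10}.

An antiderivative F(s) passes only if d/ds[F] lands on f(s) exactly.
Check: d/ds[\frac{\left(- 3 \sin{\left(3 s \right)} - 9 \cos{\left(3 s \right)}\right) e^{- s}}{10}] = 3 e^{- s} \sin{\left(3 s \right)} = f(s).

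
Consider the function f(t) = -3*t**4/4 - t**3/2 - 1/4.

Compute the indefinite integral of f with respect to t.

F(t) = -3*t**5/20 - t**4/8 - t/4 + C

Integrate term by term and add the pieces.
Check: d/dt[-3*t**5/20 - t**4/8 - t/4] = -3*t**4/4 - t**3/2 - 1/4 = f(t).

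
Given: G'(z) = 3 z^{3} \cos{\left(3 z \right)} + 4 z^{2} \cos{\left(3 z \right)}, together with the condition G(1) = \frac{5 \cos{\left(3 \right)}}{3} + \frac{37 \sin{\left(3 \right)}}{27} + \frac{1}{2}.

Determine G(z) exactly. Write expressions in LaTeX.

G(z) = \frac{54 z^{3} \sin{\left(3 z \right)} + 72 z^{2} \sin{\left(3 z \right)} + 54 z^{2} \cos{\left(3 z \right)} - 36 z \sin{\left(3 z \right)} + 48 z \cos{\left(3 z \right)} - 16 \sin{\left(3 z \right)} - 12 \cos{\left(3 z \right)} + 27}{54}

The integrand splits into summands that can be handled one at a time.
A general antiderivative is z^{3} \sin{\left(3 z \right)} + \frac{4 z^{2} \sin{\left(3 z \right)}}{3} + z^{2} \cos{\left(3 z \right)} - \frac{2 z \sin{\left(3 z \right)}}{3} + \frac{8 z \cos{\left(3 z \right)}}{9} - \frac{8 \sin{\left(3 z \right)}}{27} - \frac{2 \cos{\left(3 z \right)}}{9} + C.
The condition gives C = \frac{5 \cos{\left(3 \right)}}{3} + \frac{37 \sin{\left(3 \right)}}{27} + \frac{1}{2} - (\frac{5 \cos{\left(3 \right)}}{3} + \frac{37 \sin{\left(3 \right)}}{27}) = \frac{1}{2}.
So G(z) = \frac{54 z^{3} \sin{\left(3 z \right)} + 72 z^{2} \sin{\left(3 z \right)} + 54 z^{2} \cos{\left(3 z \right)} - 36 z \sin{\left(3 z \right)} + 48 z \cos{\left(3 z \right)} - 16 \sin{\left(3 z \right)} - 12 \cos{\left(3 z \right)} + 27}{54}.
Check: d/dz[\frac{54 z^{3} \sin{\left(3 z \right)} + 72 z^{2} \sin{\left(3 z \right)} + 54 z^{2} \cos{\left(3 z \right)} - 36 z \sin{\left(3 z \right)} + 48 z \cos{\left(3 z \right)} - 16 \sin{\left(3 z \right)} - 12 \cos{\left(3 z \right)} + 27}{54}] = 3 z^{3} \cos{\left(3 z \right)} + 4 z^{2} \cos{\left(3 z \right)} = G'(z).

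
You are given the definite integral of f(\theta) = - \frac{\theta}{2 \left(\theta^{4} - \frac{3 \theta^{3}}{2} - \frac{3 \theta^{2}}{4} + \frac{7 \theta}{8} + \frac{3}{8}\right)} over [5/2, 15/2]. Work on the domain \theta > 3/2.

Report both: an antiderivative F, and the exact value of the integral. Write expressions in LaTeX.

Antiderivative: F(\theta) = - \frac{3 \log{\left(\theta - \frac{3}{2} \right)}}{8} + \frac{4 \log{\left(\theta - 1 \right)}}{9} - \frac{5 \log{\left(\theta + \frac{1}{2} \right)}}{72} - \frac{4}{48 \theta + 24}; value = - \frac{3 \log{\left(6 \right)}}{8} - \frac{4 \log{\left(\frac{3}{2} \right)}}{9} - \frac{5 \log{\left(8 \right)}}{72} + \frac{5}{288} + \frac{5 \log{\left(3 \right)}}{72} + \frac{4 \log{\left(\frac{13}{2} \right)}}{9}

The denominator factors as \left(\theta - 1\right) \left(2 \theta - 3\right) \left(2 \theta + 1\right)^{2}; partial fractions split f into directly integrable pieces: - \frac{5}{36 \left(2 \theta + 1\right)} + \frac{1}{3 \left(2 \theta + 1\right)^{2}} - \frac{3}{4 \left(2 \theta - 3\right)} + \frac{4}{9 \left(\theta - 1\right)}.
F(\theta) = - \frac{3 \log{\left(\theta - \frac{3}{2} \right)}}{8} + \frac{4 \log{\left(\theta - 1 \right)}}{9} - \frac{5 \log{\left(\theta + \frac{1}{2} \right)}}{72} - \frac{4}{48 \theta + 24} is an antiderivative of f.
Check: d/d\theta[- \frac{3 \log{\left(\theta - \frac{3}{2} \right)}}{8} + \frac{4 \log{\left(\theta - 1 \right)}}{9} - \frac{5 \log{\left(\theta + \frac{1}{2} \right)}}{72} - \frac{4}{48 \theta + 24}] = - \frac{4 \theta}{8 \theta^{4} - 12 \theta^{3} - 6 \theta^{2} + 7 \theta + 3}, which equals f(\theta).
F(15/2) = - \frac{3 \log{\left(6 \right)}}{8} - \frac{5 \log{\left(8 \right)}}{72} - \frac{1}{96} + \frac{4 \log{\left(\frac{13}{2} \right)}}{9}; F(5/2) = - \frac{5 \log{\left(3 \right)}}{72} - \frac{1}{36} + \frac{4 \log{\left(\frac{3}{2} \right)}}{9}.
Integral = F(15/2) - F(5/2) = - \frac{3 \log{\left(6 \right)}}{8} - \frac{4 \log{\left(\frac{3}{2} \right)}}{9} - \frac{5 \log{\left(8 \right)}}{72} + \frac{5}{288} + \frac{5 \log{\left(3 \right)}}{72} + \frac{4 \log{\left(\frac{13}{2} \right)}}{9}.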